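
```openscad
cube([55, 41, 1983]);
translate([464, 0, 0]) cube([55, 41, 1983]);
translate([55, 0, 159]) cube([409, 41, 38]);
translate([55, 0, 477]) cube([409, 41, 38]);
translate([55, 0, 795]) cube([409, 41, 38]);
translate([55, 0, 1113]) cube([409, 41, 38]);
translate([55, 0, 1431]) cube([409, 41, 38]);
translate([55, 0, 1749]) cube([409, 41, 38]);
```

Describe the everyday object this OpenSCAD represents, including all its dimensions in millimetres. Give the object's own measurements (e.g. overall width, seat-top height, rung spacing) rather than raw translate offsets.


A straight ladder. Two 55×41 mm vertical rails, 1983 mm tall, stand 519 mm apart (outside-to-outside) with their front faces coplanar on the −y side. 6 rungs, each 41 mm deep and 38 mm tall, span between the inner faces of the rails, front faces flush with the rails. The lowest rung's underside is at z = 159 mm and rungs are spaced 318 mm apart (underside to underside).


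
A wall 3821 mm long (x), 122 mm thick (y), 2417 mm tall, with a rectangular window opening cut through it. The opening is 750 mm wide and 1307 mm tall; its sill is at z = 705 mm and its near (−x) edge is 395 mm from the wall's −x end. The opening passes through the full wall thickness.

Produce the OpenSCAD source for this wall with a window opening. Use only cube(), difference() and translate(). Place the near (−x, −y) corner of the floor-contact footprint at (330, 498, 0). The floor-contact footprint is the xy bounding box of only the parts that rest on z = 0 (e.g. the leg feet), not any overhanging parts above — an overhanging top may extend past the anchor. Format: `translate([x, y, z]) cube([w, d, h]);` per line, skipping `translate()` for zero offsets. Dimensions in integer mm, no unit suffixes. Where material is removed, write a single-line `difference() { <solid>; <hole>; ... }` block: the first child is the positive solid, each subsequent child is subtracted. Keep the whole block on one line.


difference() { translate([330, 498, 0]) cube([3821, 122, 2417]); translate([725, 498, 705]) cube([750, 122, 1307]); }


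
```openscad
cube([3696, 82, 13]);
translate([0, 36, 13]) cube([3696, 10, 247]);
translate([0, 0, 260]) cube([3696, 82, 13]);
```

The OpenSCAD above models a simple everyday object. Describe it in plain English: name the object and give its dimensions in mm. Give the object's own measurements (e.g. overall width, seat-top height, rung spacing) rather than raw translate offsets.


An I-beam lying along x, 3696 mm long. Overall section height 273 mm. Two flanges 82 mm wide (y) and 13 mm thick, one on the floor and one at the top; a web 10 mm thick runs between them, centred on the flange width.


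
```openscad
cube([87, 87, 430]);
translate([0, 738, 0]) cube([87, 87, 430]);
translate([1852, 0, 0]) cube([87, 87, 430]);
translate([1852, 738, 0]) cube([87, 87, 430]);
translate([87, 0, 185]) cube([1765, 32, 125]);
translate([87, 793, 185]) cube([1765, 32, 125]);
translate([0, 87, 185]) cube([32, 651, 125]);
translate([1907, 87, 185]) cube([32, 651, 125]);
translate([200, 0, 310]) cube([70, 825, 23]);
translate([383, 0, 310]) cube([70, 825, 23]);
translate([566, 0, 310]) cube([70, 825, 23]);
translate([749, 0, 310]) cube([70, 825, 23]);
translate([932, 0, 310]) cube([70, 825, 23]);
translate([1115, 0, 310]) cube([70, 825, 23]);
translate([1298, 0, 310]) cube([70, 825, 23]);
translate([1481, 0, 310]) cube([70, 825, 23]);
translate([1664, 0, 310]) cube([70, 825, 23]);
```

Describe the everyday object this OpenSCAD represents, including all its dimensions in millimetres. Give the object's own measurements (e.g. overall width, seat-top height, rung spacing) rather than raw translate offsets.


A bed frame 1939 mm long (x) by 825 mm wide (y). Four 87×87 mm corner posts, 430 mm tall, at the corners of the footprint. Four rails of 32 mm thickness and 125 mm height run between adjacent posts with their undersides at z = 185 mm, their outer faces flush with the outside of the frame (the two x-running rails run between the posts' inner faces; the two y-running rails run between the posts' inner faces). 9 slats, each 70 mm wide (x) and 23 mm thick, lie across the top of the two x-running rails, running the full 825 mm width of the frame in y; along x they sit between the end posts with a 113 mm gap after the −x posts and between neighbouring slats, leaving 118 mm before the +x posts.


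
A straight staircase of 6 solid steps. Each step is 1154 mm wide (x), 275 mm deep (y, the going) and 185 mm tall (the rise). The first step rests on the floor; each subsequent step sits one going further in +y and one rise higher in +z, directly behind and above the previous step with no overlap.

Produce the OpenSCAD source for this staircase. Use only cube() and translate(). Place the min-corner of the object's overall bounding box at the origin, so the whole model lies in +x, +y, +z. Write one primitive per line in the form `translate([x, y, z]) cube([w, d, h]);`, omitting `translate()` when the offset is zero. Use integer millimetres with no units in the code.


cube([1154, 275, 185]);
translate([0, 275, 185]) cube([1154, 275, 185]);
translate([0, 550, 370]) cube([1154, 275, 185]);
translate([0, 825, 555]) cube([1154, 275, 185]);
translate([0, 1100, 740]) cube([1154, 275, 185]);
translate([0, 1375, 925]) cube([1154, 275, 185]);


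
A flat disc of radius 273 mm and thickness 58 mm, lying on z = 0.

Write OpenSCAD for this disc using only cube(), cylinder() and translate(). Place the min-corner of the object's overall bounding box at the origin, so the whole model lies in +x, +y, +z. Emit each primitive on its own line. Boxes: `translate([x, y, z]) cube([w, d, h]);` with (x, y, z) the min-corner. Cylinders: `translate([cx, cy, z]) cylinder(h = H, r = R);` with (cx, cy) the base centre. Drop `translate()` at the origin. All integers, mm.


translate([273, 273, 0]) cylinder(h = 58, r = 273);


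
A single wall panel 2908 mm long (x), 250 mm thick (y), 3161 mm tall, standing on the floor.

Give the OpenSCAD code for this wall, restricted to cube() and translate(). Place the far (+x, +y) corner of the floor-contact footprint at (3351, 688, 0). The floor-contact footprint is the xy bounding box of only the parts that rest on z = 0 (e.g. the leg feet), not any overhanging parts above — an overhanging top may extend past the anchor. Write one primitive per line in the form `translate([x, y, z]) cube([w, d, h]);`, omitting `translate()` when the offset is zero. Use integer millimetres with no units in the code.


translate([443, 438, 0]) cube([2908, 250, 3161]);


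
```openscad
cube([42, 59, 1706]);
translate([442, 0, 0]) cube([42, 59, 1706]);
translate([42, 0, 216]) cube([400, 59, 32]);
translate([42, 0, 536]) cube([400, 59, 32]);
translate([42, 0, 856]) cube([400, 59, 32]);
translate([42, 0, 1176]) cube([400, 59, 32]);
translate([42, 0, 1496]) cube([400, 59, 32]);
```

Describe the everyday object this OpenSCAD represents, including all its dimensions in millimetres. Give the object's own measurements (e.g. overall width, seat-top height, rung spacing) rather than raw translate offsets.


A straight ladder. Two 42×59 mm vertical rails, 1706 mm tall, stand 484 mm apart (outside-to-outside) with their front faces coplanar on the −y side. 5 rungs, each 59 mm deep and 32 mm tall, span between the inner faces of the rails, front faces flush with the rails. The lowest rung's underside is at z = 216 mm and rungs are spaced 320 mm apart (underside to underside).


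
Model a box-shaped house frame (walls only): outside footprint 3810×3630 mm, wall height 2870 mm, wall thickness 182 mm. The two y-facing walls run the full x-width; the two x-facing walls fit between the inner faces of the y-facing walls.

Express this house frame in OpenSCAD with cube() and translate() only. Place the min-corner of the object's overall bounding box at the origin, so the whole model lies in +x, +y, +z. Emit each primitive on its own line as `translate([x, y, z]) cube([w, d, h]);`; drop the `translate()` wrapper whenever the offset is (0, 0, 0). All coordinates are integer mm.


cube([3810, 182, 2870]);
translate([0, 3448, 0]) cube([3810, 182, 2870]);
translate([0, 182, 0]) cube([182, 3266, 2870]);
translate([3628, 182, 0]) cube([182, 3266, 2870]);


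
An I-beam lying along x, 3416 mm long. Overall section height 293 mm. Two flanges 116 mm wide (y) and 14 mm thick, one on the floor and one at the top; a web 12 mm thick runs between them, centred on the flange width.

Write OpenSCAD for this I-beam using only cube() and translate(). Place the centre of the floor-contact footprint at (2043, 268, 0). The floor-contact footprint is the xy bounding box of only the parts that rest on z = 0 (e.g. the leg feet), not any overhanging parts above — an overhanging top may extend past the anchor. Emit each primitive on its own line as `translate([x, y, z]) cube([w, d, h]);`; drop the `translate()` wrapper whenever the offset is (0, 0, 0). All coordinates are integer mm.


translate([335, 210, 0]) cube([3416, 116, 14]);
translate([335, 262, 14]) cube([3416, 12, 265]);
translate([335, 210, 279]) cube([3416, 116, 14]);


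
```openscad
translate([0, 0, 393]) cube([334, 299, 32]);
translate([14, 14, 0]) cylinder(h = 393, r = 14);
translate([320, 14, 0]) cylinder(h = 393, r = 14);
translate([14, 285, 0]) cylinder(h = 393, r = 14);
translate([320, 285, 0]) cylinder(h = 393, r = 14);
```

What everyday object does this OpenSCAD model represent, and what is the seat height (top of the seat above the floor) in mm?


A stool. The seat height is 425 mm.

A 334×299×32 slab at z = 393 on four corner cylinders — a stool. The seat top is 393 + 32 = 425 mm.


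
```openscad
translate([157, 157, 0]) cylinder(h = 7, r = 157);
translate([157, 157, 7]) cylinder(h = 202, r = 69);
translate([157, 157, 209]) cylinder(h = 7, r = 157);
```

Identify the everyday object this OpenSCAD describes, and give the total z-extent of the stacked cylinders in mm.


A spool. The overall height is 216 mm.

Three coaxial cylinders, large–small–large — a spool. Two 7 mm flanges and a 202 mm core give 7 + 202 + 7 = 216 mm.


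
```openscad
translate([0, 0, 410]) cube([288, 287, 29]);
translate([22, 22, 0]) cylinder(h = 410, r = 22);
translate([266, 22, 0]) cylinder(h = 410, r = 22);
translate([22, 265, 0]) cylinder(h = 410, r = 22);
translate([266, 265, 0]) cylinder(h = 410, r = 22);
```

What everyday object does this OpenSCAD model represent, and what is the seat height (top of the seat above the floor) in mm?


A stool. The seat height is 439 mm.

A 288×287×29 slab at z = 410 on four corner cylinders — a stool. The seat top is 410 + 29 = 439 mm.


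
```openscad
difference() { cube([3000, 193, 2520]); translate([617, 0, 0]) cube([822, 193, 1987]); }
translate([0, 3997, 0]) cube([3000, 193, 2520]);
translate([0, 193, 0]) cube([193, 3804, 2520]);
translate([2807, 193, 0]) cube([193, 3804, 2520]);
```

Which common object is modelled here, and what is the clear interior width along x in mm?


A single room. The interior width is 2614 mm.

Four walls enclosing a rectangle with a door in the front wall — a room. Outside width 3000 minus two 193 mm walls gives 2614 mm.


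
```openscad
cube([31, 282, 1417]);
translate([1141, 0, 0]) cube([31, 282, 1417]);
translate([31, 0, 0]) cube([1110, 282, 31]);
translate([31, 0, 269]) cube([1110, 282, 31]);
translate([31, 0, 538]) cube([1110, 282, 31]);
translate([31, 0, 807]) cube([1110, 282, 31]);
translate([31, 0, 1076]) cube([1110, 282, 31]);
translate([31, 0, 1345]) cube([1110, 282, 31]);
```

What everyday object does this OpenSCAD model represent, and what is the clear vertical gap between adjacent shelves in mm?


A bookshelf. The clear shelf gap is 238 mm.

Two tall side panels with 6 horizontal boards between them — a bookshelf. The first two shelf undersides are at z = 0 and z = 269; with shelf thickness 31, the clear gap is 269 − 0 − 31 = 238 mm.


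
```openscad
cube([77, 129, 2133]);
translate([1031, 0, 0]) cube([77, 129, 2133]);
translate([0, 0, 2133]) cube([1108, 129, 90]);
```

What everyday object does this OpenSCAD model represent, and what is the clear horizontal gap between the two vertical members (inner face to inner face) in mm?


A door frame. The clear opening width is 954 mm.

Two 2133 mm tall posts with a header on top — a door frame. The left jamb is 77 mm wide at x = 0; the right jamb starts at x = 1031. The clear opening is 1031 − 77 = 954 mm.


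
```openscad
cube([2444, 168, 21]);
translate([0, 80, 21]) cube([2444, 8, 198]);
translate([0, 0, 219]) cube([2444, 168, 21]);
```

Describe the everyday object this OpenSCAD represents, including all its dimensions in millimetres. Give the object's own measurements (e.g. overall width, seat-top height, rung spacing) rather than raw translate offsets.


An I-beam lying along x, 2444 mm long. Overall section height 240 mm. Two flanges 168 mm wide (y) and 21 mm thick, one on the floor and one at the top; a web 8 mm thick runs between them, centred on the flange width.


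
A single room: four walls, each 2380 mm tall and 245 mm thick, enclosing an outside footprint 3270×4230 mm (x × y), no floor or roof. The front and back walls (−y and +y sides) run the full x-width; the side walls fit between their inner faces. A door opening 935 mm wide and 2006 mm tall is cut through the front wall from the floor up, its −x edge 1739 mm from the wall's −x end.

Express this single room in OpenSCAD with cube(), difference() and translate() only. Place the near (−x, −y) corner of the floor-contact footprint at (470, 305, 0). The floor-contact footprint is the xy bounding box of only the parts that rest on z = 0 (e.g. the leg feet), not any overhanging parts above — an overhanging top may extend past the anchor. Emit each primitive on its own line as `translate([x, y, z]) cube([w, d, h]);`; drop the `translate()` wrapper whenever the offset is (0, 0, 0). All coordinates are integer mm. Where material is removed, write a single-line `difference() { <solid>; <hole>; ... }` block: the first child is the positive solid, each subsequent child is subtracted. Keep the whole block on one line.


difference() { translate([470, 305, 0]) cube([3270, 245, 2380]); translate([2209, 305, 0]) cube([935, 245, 2006]); }
translate([470, 4290, 0]) cube([3270, 245, 2380]);
translate([470, 550, 0]) cube([245, 3740, 2380]);
translate([3495, 550, 0]) cube([245, 3740, 2380]);


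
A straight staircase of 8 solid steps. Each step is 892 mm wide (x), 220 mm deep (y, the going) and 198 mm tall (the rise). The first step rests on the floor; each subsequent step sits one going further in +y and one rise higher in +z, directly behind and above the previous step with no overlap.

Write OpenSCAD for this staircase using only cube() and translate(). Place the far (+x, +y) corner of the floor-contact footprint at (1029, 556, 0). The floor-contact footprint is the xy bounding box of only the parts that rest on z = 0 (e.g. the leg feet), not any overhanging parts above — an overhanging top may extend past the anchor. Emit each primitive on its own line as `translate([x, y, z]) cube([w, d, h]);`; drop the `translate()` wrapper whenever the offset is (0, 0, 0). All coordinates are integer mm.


translate([137, 336, 0]) cube([892, 220, 198]);
translate([137, 556, 198]) cube([892, 220, 198]);
translate([137, 776, 396]) cube([892, 220, 198]);
translate([137, 996, 594]) cube([892, 220, 198]);
translate([137, 1216, 792]) cube([892, 220, 198]);
translate([137, 1436, 990]) cube([892, 220, 198]);
translate([137, 1656, 1188]) cube([892, 220, 198]);
translate([137, 1876, 1386]) cube([892, 220, 198]);


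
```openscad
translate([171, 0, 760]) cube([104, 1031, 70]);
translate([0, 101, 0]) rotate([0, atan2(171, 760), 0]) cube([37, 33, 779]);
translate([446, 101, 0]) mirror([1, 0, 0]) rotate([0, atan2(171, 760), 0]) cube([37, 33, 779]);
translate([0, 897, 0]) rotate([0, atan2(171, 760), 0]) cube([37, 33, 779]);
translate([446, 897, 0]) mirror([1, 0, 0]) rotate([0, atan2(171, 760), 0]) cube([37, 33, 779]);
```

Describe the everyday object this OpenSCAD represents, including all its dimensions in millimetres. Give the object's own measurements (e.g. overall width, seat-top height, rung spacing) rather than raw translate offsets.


A sawhorse. A 104×1031×70 mm beam (x, y, z) sits on two A-frame leg pairs. Each pair is two raked legs of 37×33 mm section (33 mm along y) splaying symmetrically in x. Each leg rises 760 mm vertically over 171 mm of horizontal reach and is 779 mm long along its own axis. Every leg's outer bottom edge rests on the floor and its outer top edge meets a bottom edge of the beam — the left legs (tilting toward +x) meet the beam's −x bottom edge, the right legs (their mirror images, tilting toward −x) meet its +x bottom edge — so the leg tops tuck under the beam, the beam's underside is 760 mm above the floor, and the feet are 446 mm apart outside-to-outside with the beam centred between them. The two leg pairs are set in 101 mm from either end of the beam.


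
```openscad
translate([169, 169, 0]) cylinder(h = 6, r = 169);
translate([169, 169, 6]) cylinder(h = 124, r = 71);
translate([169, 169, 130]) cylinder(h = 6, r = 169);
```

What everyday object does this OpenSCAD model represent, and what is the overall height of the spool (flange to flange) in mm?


A spool. The overall height is 136 mm.

Three coaxial cylinders, large–small–large — a spool. Two 6 mm flanges and a 124 mm core give 6 + 124 + 6 = 136 mm.


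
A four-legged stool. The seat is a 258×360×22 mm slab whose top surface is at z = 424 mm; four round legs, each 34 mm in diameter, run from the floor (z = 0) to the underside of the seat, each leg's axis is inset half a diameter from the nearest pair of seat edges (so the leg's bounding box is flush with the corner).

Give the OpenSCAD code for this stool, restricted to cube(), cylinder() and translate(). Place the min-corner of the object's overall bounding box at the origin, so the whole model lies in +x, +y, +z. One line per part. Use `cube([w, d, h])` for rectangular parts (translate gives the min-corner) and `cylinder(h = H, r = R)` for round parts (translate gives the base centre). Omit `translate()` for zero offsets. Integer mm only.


// leg_h = 424 - 22 = 402
translate([0, 0, 402]) cube([258, 360, 22]);
translate([17, 17, 0]) cylinder(h = 402, r = 17);
translate([241, 17, 0]) cylinder(h = 402, r = 17);
translate([17, 343, 0]) cylinder(h = 402, r = 17);
translate([241, 343, 0]) cylinder(h = 402, r = 17);


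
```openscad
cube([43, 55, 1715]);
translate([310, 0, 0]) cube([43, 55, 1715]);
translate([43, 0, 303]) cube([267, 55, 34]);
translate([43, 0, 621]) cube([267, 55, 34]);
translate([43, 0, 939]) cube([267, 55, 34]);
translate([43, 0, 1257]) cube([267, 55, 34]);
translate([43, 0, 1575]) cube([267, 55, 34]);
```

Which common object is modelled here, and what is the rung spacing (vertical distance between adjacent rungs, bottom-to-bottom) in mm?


A ladder. The rung spacing is 318 mm.

Two tall 43×55 posts with 5 short bars between them — a ladder. Adjacent rungs sit at z = 303 and z = 621, so the spacing is 621 − 303 = 318 mm.


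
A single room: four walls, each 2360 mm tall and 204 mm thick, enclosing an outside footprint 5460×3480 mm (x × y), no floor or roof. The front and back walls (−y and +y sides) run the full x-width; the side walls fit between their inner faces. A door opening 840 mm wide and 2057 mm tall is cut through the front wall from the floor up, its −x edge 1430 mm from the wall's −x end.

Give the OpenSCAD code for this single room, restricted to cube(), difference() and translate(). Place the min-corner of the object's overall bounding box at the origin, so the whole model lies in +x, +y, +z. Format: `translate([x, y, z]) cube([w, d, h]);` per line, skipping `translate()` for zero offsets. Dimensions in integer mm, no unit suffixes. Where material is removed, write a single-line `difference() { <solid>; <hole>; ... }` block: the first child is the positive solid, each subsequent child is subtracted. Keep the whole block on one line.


difference() { cube([5460, 204, 2360]); translate([1430, 0, 0]) cube([840, 204, 2057]); }
translate([0, 3276, 0]) cube([5460, 204, 2360]);
translate([0, 204, 0]) cube([204, 3072, 2360]);
translate([5256, 204, 0]) cube([204, 3072, 2360]);


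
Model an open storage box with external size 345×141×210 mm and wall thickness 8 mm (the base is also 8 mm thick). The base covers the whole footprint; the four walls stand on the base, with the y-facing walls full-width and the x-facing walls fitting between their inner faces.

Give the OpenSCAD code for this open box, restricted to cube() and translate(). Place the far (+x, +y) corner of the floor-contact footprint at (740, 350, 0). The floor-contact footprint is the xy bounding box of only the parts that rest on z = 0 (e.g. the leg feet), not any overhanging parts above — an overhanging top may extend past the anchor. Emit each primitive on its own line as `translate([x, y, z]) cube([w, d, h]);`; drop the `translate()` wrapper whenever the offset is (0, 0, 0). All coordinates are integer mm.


translate([395, 209, 0]) cube([345, 141, 8]);
translate([395, 209, 8]) cube([345, 8, 202]);
translate([395, 342, 8]) cube([345, 8, 202]);
translate([395, 217, 8]) cube([8, 125, 202]);
translate([732, 217, 8]) cube([8, 125, 202]);


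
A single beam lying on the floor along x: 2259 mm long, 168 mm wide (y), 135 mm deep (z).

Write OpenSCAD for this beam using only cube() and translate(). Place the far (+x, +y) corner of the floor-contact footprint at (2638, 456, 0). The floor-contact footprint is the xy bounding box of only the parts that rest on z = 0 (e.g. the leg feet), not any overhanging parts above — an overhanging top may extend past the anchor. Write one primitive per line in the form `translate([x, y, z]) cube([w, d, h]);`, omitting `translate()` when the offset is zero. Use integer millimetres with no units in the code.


translate([379, 288, 0]) cube([2259, 168, 135]);


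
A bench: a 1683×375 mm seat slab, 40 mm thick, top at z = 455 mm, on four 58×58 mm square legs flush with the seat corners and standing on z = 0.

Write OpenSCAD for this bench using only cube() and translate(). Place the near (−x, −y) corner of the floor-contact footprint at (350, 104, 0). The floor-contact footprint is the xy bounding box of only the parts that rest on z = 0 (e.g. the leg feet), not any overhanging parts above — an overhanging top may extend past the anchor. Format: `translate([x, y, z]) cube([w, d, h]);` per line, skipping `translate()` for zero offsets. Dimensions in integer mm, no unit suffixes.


translate([350, 104, 415]) cube([1683, 375, 40]);
translate([350, 104, 0]) cube([58, 58, 415]);
translate([350, 421, 0]) cube([58, 58, 415]);
translate([1975, 104, 0]) cube([58, 58, 415]);
translate([1975, 421, 0]) cube([58, 58, 415]);


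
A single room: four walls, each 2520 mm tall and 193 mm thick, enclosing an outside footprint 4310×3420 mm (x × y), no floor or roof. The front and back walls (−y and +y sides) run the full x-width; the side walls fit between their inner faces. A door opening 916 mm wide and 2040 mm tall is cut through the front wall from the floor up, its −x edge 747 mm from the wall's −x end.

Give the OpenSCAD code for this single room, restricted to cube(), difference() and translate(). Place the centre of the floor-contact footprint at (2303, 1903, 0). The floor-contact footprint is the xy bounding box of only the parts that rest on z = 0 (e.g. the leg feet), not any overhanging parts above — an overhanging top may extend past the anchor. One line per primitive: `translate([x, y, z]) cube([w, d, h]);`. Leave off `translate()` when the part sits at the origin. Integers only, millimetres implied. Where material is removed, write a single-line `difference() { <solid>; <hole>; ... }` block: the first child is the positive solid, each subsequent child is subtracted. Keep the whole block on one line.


difference() { translate([148, 193, 0]) cube([4310, 193, 2520]); translate([895, 193, 0]) cube([916, 193, 2040]); }
translate([148, 3420, 0]) cube([4310, 193, 2520]);
translate([148, 386, 0]) cube([193, 3034, 2520]);
translate([4265, 386, 0]) cube([193, 3034, 2520]);


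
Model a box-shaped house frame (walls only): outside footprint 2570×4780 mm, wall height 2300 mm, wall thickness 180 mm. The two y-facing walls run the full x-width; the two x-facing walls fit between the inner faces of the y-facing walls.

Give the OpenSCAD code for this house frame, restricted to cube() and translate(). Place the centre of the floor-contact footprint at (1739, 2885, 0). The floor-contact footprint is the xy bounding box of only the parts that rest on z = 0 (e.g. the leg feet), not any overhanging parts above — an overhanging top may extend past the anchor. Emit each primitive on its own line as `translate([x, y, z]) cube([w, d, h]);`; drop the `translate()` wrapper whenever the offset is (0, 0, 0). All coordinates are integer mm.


translate([454, 495, 0]) cube([2570, 180, 2300]);
translate([454, 5095, 0]) cube([2570, 180, 2300]);
translate([454, 675, 0]) cube([180, 4420, 2300]);
translate([2844, 675, 0]) cube([180, 4420, 2300]);


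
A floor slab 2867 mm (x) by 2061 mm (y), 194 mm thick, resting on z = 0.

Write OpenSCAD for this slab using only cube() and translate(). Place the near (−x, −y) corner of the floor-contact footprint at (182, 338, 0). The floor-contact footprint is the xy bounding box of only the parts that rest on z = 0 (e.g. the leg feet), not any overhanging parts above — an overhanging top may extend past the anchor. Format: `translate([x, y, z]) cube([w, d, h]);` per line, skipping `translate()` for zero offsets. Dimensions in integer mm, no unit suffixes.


translate([182, 338, 0]) cube([2867, 2061, 194]);


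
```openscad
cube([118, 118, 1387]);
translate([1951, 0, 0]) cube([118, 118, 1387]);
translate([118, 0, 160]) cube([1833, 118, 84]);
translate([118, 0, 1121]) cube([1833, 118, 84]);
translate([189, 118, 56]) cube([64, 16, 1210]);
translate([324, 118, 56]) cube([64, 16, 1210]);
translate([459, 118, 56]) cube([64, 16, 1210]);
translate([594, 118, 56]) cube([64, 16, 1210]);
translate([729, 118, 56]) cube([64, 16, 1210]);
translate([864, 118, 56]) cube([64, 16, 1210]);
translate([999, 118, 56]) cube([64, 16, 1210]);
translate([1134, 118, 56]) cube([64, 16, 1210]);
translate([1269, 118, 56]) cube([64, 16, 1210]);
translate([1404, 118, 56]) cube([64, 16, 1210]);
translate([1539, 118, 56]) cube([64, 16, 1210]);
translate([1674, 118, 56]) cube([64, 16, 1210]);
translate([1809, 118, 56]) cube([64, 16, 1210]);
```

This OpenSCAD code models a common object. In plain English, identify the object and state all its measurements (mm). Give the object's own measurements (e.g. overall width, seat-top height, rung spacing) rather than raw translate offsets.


A fence section. Two 118×118 mm posts, 1387 mm tall, stand on the floor with a clear span of 1833 mm between their inner faces. Two horizontal rails of 118×84 mm section span the gap between the posts with their undersides at z = 160 mm and z = 1121 mm, flush with the posts' −y face. 13 pickets, each 64 mm wide, 16 mm thick and 1210 mm tall, are fixed to the +y face of the rails with their bottoms at z = 56 mm, spaced across the span with a 71 mm gap after the −x post and between neighbouring pickets, with 78 mm left before the +x post.


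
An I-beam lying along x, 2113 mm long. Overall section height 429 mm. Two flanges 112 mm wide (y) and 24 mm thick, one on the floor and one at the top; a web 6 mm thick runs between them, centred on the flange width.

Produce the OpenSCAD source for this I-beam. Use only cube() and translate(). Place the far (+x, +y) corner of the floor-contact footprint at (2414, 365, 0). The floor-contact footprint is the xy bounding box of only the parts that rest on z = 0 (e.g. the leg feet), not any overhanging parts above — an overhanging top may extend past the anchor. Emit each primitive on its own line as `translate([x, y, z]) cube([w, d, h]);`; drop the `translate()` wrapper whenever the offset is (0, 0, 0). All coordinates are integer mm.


translate([301, 253, 0]) cube([2113, 112, 24]);
translate([301, 306, 24]) cube([2113, 6, 381]);
translate([301, 253, 405]) cube([2113, 112, 24]);


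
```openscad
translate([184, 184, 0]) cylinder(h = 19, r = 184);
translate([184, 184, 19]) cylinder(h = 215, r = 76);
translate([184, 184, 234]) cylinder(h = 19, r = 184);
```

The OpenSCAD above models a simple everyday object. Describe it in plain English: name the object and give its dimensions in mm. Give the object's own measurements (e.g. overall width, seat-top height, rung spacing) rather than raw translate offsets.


A spool: two coaxial disc flanges of radius 184 mm and thickness 19 mm, joined by a core cylinder of radius 76 mm and height 215 mm. The lower flange rests on z = 0 and the three cylinders share a vertical axis.


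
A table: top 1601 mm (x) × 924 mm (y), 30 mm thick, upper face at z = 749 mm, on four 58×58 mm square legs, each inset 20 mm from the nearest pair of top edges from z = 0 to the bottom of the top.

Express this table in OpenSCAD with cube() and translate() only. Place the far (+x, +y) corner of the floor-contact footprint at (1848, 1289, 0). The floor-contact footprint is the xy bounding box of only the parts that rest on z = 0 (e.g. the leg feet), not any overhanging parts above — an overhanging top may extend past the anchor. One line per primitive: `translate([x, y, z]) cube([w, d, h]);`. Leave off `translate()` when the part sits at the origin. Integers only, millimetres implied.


// leg_h = 749 - 30 = 719
translate([267, 385, 719]) cube([1601, 924, 30]);
translate([287, 405, 0]) cube([58, 58, 719]);
translate([1790, 405, 0]) cube([58, 58, 719]);
translate([287, 1231, 0]) cube([58, 58, 719]);
translate([1790, 1231, 0]) cube([58, 58, 719]);


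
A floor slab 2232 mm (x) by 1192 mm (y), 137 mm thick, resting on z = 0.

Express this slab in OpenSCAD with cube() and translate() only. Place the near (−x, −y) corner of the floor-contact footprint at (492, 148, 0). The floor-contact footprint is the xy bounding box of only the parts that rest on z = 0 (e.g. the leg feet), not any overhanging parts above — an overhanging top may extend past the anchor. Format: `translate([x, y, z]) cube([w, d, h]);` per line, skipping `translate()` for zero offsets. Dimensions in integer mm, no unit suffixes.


translate([492, 148, 0]) cube([2232, 1192, 137]);


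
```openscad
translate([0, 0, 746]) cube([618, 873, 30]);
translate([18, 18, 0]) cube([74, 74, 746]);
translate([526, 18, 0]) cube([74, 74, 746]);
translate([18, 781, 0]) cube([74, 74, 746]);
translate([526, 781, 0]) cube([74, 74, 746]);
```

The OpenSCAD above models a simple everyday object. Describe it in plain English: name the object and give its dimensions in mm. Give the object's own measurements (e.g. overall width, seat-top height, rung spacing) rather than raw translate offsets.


A rectangular dining table. The top is 618×873×30 mm with its upper surface at z = 776 mm. It stands on four 74×74 mm square legs, each inset 18 mm from the nearest pair of top edges, running from the floor to the underside of the top.


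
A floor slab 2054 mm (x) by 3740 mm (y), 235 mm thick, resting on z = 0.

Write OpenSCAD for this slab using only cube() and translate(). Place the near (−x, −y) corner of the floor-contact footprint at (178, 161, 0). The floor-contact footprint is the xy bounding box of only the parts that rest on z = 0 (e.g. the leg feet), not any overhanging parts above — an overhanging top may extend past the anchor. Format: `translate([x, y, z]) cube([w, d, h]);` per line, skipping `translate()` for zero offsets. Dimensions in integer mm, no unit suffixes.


translate([178, 161, 0]) cube([2054, 3740, 235]);


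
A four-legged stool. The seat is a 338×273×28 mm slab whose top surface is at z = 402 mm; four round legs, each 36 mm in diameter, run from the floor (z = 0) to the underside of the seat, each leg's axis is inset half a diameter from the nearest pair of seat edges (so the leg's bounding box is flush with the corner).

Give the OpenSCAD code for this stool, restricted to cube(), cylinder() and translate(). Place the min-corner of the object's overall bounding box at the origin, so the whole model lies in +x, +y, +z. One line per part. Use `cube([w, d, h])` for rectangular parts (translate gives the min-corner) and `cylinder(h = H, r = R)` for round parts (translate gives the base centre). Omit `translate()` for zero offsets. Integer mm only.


translate([0, 0, 374]) cube([338, 273, 28]);
translate([18, 18, 0]) cylinder(h = 374, r = 18);
translate([320, 18, 0]) cylinder(h = 374, r = 18);
translate([18, 255, 0]) cylinder(h = 374, r = 18);
translate([320, 255, 0]) cylinder(h = 374, r = 18);


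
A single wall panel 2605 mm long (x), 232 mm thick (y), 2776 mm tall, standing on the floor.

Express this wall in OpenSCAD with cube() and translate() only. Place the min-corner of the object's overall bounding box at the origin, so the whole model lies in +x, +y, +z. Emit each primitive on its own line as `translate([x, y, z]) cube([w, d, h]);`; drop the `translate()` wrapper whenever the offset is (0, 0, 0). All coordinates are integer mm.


cube([2605, 232, 2776]);


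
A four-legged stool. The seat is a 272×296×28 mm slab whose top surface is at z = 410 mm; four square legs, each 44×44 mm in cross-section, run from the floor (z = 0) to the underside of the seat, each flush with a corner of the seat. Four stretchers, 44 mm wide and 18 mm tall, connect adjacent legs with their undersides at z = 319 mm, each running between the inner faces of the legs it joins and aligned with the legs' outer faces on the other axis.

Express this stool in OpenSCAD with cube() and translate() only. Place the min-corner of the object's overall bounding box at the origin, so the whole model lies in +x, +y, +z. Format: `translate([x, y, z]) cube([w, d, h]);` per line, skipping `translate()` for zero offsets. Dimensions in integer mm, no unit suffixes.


translate([0, 0, 382]) cube([272, 296, 28]);
cube([44, 44, 382]);
translate([228, 0, 0]) cube([44, 44, 382]);
translate([0, 252, 0]) cube([44, 44, 382]);
translate([228, 252, 0]) cube([44, 44, 382]);
translate([44, 0, 319]) cube([184, 44, 18]);
translate([44, 252, 319]) cube([184, 44, 18]);
translate([0, 44, 319]) cube([44, 208, 18]);
translate([228, 44, 319]) cube([44, 208, 18]);


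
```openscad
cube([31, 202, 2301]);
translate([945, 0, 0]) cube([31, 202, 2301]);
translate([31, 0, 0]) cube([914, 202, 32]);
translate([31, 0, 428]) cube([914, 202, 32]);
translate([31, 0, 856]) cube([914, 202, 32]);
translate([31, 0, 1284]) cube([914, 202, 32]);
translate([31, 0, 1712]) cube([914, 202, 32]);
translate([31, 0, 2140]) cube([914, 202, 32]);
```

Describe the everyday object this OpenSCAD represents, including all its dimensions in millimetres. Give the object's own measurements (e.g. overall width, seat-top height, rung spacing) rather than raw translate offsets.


An open bookshelf. Two side panels, each 31 mm thick, 202 mm deep and 2301 mm tall, stand 976 mm apart (outside-to-outside). Between them sit 6 shelves, each 32 mm thick and 202 mm deep, spanning the full gap between the sides. The bottom shelf rests on the floor (its underside at z = 0) and the clear gap between one shelf's top and the next shelf's underside is 396 mm.


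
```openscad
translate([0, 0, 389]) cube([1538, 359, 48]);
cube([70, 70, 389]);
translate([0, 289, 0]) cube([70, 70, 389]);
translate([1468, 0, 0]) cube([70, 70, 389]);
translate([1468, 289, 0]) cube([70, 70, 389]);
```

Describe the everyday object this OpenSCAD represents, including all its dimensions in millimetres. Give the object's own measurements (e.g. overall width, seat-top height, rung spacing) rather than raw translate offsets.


A bench: a 1538×359 mm seat slab, 48 mm thick, top at z = 437 mm, on four 70×70 mm square legs flush with the seat corners and standing on z = 0.


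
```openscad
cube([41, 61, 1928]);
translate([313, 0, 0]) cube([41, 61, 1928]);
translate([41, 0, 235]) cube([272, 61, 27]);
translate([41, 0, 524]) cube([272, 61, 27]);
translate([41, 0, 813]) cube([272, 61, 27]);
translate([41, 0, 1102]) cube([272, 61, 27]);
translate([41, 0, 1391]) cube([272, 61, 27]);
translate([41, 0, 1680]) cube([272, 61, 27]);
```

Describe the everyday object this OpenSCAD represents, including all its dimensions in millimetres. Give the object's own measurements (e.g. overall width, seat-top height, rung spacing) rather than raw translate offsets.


A straight ladder. Two 41×61 mm vertical rails, 1928 mm tall, stand 354 mm apart (outside-to-outside) with their front faces coplanar on the −y side. 6 rungs, each 61 mm deep and 27 mm tall, span between the inner faces of the rails, front faces flush with the rails. The lowest rung's underside is at z = 235 mm and rungs are spaced 289 mm apart (underside to underside).


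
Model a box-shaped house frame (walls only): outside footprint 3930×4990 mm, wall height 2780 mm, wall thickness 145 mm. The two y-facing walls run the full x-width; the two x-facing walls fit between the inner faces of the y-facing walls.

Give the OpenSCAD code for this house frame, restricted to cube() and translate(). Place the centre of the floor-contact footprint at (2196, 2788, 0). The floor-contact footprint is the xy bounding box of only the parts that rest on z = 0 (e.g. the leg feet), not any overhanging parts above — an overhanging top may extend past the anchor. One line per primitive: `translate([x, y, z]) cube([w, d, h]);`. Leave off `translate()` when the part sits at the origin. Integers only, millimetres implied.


translate([231, 293, 0]) cube([3930, 145, 2780]);
translate([231, 5138, 0]) cube([3930, 145, 2780]);
translate([231, 438, 0]) cube([145, 4700, 2780]);
translate([4016, 438, 0]) cube([145, 4700, 2780]);


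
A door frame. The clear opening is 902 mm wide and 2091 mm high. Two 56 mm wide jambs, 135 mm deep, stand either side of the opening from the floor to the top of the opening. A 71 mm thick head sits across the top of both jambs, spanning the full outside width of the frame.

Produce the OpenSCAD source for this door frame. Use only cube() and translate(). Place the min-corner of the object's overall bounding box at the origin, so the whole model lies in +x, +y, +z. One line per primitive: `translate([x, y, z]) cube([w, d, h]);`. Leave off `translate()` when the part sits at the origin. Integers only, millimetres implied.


cube([56, 135, 2091]);
translate([958, 0, 0]) cube([56, 135, 2091]);
translate([0, 0, 2091]) cube([1014, 135, 71]);


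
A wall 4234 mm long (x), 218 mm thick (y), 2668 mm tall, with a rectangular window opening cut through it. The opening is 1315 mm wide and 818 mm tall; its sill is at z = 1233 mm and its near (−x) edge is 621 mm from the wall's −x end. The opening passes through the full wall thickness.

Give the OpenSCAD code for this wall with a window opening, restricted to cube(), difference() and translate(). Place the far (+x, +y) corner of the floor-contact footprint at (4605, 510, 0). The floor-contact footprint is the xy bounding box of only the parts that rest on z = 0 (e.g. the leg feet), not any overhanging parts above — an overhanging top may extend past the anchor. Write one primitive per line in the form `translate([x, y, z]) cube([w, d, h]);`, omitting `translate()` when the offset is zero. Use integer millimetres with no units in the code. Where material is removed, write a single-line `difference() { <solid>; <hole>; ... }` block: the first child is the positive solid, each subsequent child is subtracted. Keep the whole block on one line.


difference() { translate([371, 292, 0]) cube([4234, 218, 2668]); translate([992, 292, 1233]) cube([1315, 218, 818]); }


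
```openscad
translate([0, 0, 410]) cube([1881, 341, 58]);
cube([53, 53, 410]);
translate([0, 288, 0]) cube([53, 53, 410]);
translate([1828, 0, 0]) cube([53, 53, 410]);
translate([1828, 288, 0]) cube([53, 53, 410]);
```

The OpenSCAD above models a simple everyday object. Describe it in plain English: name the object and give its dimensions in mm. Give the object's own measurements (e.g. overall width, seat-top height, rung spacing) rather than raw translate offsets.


A bench: a 1881×341 mm seat slab, 58 mm thick, top at z = 468 mm, on four 53×53 mm square legs flush with the seat corners and standing on z = 0.
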